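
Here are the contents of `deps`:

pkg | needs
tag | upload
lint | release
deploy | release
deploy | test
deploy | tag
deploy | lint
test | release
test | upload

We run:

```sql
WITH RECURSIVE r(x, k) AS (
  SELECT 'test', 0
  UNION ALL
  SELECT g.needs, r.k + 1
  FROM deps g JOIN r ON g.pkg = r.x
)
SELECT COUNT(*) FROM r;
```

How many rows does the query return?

3

Base: (test, k=0).
Iteration 1: edges from {test} -> (release, k=1), (upload, k=1).
Iteration 2: no outgoing edges from {release,upload}; recursion stops.
Total rows emitted: 3.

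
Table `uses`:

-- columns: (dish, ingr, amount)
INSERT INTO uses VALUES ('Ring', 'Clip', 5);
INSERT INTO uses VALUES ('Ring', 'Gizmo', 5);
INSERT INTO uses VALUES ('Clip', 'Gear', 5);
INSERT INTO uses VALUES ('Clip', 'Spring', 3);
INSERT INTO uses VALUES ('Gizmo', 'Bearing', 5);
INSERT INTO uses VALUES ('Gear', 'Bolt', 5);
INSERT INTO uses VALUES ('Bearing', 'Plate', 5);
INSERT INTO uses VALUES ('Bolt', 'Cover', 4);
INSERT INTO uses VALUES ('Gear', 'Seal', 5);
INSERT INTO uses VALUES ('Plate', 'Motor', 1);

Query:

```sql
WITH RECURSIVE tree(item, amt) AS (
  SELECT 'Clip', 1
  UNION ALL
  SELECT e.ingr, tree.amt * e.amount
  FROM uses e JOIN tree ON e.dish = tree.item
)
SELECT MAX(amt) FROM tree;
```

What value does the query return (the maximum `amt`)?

Base: (Clip, amt=1).
Iteration 1: components of {Clip} -> Gear = 1*5 = 5, Spring = 1*3 = 3.
Iteration 2: components of {Gear,Spring} -> Bolt = 5*5 = 25, Seal = 5*5 = 25.
Iteration 3: components of {Bolt,Seal} -> Cover = 25*4 = 100.
Iteration 4: no further components; recursion stops.
amt values: 1, 5, 3, 25, 25, 100; the maximum is 100.

100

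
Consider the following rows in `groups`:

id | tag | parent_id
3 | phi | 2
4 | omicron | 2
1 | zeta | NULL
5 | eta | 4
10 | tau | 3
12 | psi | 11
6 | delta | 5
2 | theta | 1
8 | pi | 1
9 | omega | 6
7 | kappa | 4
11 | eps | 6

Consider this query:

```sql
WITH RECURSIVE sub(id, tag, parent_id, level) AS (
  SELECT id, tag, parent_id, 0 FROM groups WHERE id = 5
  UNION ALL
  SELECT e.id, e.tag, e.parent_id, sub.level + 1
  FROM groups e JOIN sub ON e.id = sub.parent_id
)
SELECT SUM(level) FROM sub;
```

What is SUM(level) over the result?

Base: id=5 (eta), parent_id=4, level 0.
Iteration 1: join on id=4 -> omicron (id 4, parent_id=2, level 1).
Iteration 2: join on id=2 -> theta (id 2, parent_id=1, level 2).
Iteration 3: join on id=1 -> zeta (id 1, parent_id=NULL, level 3).
Iteration 4: parent_id is NULL; no match; recursion stops.
SUM(level) = 0 + 1 + 2 + 3 = 6.

6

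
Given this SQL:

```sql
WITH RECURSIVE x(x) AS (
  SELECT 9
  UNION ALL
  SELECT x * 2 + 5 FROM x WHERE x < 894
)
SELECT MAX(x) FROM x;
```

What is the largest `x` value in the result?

Base: x=9.
Iteration 1: 9 < 894 holds -> x = 9 * 2 + 5 = 23.
Iteration 2: 23 < 894 holds -> x = 23 * 2 + 5 = 51.
Iteration 3: 51 < 894 holds -> x = 51 * 2 + 5 = 107.
Iteration 4: 107 < 894 holds -> x = 107 * 2 + 5 = 219.
Iteration 5: 219 < 894 holds -> x = 219 * 2 + 5 = 443.
Iteration 6: 443 < 894 holds -> x = 443 * 2 + 5 = 891.
Iteration 7: 891 < 894 holds -> x = 891 * 2 + 5 = 1787.
Iteration 8: 1787 < 894 fails; recursion stops.
x values: 9, 23, 51, 107, 219, 443, 891, 1787; the maximum is 1787.

1787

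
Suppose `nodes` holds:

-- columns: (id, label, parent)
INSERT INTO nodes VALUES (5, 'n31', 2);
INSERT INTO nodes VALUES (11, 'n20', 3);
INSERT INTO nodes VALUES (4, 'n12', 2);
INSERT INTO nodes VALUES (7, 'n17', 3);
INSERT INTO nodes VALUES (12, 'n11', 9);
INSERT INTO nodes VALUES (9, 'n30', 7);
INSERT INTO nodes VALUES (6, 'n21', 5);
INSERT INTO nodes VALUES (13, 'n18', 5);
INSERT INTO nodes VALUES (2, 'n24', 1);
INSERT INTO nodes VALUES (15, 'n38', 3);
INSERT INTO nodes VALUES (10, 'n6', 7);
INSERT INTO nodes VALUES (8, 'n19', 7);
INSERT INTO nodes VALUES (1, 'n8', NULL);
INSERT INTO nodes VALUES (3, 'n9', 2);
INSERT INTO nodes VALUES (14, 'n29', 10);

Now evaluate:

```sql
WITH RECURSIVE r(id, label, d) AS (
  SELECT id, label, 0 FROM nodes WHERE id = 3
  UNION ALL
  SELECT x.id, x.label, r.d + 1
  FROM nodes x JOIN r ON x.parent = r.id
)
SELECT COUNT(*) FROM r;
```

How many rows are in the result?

9

Base: id=3 (n9) at d 0.
Iteration 1: rows with parent in {3} -> n17 (id 7, d 1), n20 (id 11, d 1), n38 (id 15, d 1).
Iteration 2: rows with parent in {7,11,15} -> n19 (id 8, d 2), n30 (id 9, d 2), n6 (id 10, d 2).
Iteration 3: rows with parent in {8,9,10} -> n11 (id 12, d 3), n29 (id 14, d 3).
Iteration 4: no rows with parent in {12,14}; recursion stops.
Total rows emitted: 9.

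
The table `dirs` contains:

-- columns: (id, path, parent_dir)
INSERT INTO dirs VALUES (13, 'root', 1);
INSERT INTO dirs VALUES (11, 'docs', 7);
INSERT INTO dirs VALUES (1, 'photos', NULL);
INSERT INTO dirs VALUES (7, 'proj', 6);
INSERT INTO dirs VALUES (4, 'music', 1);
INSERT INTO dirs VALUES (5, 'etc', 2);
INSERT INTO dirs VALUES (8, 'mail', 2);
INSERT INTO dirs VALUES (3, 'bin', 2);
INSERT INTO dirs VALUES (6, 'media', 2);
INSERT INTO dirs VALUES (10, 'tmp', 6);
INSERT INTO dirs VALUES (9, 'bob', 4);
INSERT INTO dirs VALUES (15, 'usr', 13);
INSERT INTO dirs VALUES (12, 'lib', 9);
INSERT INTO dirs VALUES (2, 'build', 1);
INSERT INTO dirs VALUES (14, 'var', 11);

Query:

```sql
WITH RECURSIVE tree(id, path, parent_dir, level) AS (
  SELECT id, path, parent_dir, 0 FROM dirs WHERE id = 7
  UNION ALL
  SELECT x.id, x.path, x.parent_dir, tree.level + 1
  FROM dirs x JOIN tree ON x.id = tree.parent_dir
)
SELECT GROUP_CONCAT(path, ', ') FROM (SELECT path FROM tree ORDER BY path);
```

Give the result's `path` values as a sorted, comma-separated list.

Base: id=7 (proj), parent_dir=6, level 0.
Iteration 1: join on id=6 -> media (id 6, parent_dir=2, level 1).
Iteration 2: join on id=2 -> build (id 2, parent_dir=1, level 2).
Iteration 3: join on id=1 -> photos (id 1, parent_dir=NULL, level 3).
Iteration 4: parent_dir is NULL; no match; recursion stops.

build, media, photos, proj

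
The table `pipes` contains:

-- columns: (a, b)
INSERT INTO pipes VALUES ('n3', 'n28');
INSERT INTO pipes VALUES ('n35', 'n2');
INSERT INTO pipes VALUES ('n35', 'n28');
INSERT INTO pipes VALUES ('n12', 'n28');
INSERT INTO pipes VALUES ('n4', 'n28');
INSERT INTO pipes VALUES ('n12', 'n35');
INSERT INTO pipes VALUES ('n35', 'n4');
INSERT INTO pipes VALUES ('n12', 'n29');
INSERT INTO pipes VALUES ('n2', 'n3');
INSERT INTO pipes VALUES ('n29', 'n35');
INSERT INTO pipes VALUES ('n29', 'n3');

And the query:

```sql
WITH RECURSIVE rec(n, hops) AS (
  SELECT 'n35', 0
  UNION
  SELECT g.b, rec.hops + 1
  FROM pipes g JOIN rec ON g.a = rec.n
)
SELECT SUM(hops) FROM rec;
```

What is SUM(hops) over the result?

Base: (n35, hops=0).
Iteration 1: edges from {n35} -> (n2, hops=1), (n28, hops=1), (n4, hops=1).
Iteration 2: edges from {n2,n28,n4} -> (n28, hops=2), (n3, hops=2).
Iteration 3: edges from {n28,n3} -> (n28, hops=3).
Iteration 4: no outgoing edges from {n28}; recursion stops.
SUM(hops) = 0 + 1 + 1 + 1 + 2 + 2 + 3 = 10.

10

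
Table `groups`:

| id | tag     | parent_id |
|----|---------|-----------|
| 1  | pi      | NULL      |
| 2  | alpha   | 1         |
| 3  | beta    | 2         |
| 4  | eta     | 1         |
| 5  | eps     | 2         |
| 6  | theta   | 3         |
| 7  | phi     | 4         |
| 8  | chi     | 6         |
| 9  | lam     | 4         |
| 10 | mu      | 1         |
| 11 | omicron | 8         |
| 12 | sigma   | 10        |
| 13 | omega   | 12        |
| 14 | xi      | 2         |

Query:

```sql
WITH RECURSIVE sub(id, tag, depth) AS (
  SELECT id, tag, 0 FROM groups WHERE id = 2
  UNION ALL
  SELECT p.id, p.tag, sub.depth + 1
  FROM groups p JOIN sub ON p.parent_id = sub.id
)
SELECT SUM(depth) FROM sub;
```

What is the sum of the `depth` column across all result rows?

Base: id=2 (alpha) at depth 0.
Iteration 1: rows with parent_id in {2} -> beta (id 3, depth 1), eps (id 5, depth 1), xi (id 14, depth 1).
Iteration 2: rows with parent_id in {3,5,14} -> theta (id 6, depth 2).
Iteration 3: rows with parent_id in {6} -> chi (id 8, depth 3).
Iteration 4: rows with parent_id in {8} -> omicron (id 11, depth 4).
Iteration 5: no rows with parent_id in {11}; recursion stops.
SUM(depth) = 0 + 1 + 1 + 1 + 2 + 3 + 4 = 12.

12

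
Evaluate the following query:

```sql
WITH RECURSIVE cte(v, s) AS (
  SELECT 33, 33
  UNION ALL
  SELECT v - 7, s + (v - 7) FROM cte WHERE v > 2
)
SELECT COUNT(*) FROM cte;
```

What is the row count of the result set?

Base: v=33, s=33.
Iteration 1: 33 > 2 holds -> v = 33 - 7 = 26, s = 33 + 26 = 59.
Iteration 2: 26 > 2 holds -> v = 26 - 7 = 19, s = 59 + 19 = 78.
Iteration 3: 19 > 2 holds -> v = 19 - 7 = 12, s = 78 + 12 = 90.
Iteration 4: 12 > 2 holds -> v = 12 - 7 = 5, s = 90 + 5 = 95.
Iteration 5: 5 > 2 holds -> v = 5 - 7 = -2, s = 95 + -2 = 93.
Iteration 6: -2 > 2 fails; recursion stops.
Total rows emitted: 6.

6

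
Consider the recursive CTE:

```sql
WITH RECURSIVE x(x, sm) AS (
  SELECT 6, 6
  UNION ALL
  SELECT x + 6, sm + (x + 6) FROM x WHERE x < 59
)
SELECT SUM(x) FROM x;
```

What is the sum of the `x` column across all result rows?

330

Base: x=6, sm=6.
Iteration 1: 6 < 59 holds -> x = 6 + 6 = 12, sm = 6 + 12 = 18.
Iteration 2: 12 < 59 holds -> x = 12 + 6 = 18, sm = 18 + 18 = 36.
Iteration 3: 18 < 59 holds -> x = 18 + 6 = 24, sm = 36 + 24 = 60.
Iteration 4: 24 < 59 holds -> x = 24 + 6 = 30, sm = 60 + 30 = 90.
Iteration 5: 30 < 59 holds -> x = 30 + 6 = 36, sm = 90 + 36 = 126.
Iteration 6: 36 < 59 holds -> x = 36 + 6 = 42, sm = 126 + 42 = 168.
Iteration 7: 42 < 59 holds -> x = 42 + 6 = 48, sm = 168 + 48 = 216.
Iteration 8: 48 < 59 holds -> x = 48 + 6 = 54, sm = 216 + 54 = 270.
Iteration 9: 54 < 59 holds -> x = 54 + 6 = 60, sm = 270 + 60 = 330.
Iteration 10: 60 < 59 fails; recursion stops.
SUM(x) = 6 + 12 + 18 + 24 + 30 + 36 + 42 + 48 + 54 + 60 = 330.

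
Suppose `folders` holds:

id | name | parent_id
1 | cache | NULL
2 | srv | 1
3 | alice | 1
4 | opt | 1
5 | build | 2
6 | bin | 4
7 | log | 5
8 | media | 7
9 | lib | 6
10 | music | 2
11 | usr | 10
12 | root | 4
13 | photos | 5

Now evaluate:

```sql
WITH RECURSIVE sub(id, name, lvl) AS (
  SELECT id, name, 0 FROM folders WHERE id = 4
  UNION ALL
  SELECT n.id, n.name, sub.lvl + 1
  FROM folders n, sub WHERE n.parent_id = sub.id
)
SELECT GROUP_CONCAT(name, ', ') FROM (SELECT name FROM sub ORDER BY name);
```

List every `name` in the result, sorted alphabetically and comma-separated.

bin, lib, opt, root

Base: id=4 (opt) at lvl 0.
Iteration 1: rows with parent_id in {4} -> bin (id 6, lvl 1), root (id 12, lvl 1).
Iteration 2: rows with parent_id in {6,12} -> lib (id 9, lvl 2).
Iteration 3: no rows with parent_id in {9}; recursion stops.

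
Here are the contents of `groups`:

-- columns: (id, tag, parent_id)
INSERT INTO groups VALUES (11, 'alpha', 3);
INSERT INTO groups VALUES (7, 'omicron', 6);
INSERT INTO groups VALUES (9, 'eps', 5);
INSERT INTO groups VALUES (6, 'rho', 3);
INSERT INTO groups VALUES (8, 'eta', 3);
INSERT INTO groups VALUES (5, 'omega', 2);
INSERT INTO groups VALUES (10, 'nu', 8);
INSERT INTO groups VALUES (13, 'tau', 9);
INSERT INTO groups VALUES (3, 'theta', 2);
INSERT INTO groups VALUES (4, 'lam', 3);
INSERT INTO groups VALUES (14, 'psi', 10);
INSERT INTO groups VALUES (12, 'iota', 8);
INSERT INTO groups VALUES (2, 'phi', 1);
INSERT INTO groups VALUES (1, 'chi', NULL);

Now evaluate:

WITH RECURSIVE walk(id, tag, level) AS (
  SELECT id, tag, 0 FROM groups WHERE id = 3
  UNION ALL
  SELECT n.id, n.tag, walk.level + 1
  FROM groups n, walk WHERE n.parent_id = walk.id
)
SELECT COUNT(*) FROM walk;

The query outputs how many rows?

9

Base: id=3 (theta) at level 0.
Iteration 1: rows with parent_id in {3} -> lam (id 4, level 1), rho (id 6, level 1), eta (id 8, level 1), alpha (id 11, level 1).
Iteration 2: rows with parent_id in {4,6,8,11} -> omicron (id 7, level 2), nu (id 10, level 2), iota (id 12, level 2).
Iteration 3: rows with parent_id in {7,10,12} -> psi (id 14, level 3).
Iteration 4: no rows with parent_id in {14}; recursion stops.
Total rows emitted: 9.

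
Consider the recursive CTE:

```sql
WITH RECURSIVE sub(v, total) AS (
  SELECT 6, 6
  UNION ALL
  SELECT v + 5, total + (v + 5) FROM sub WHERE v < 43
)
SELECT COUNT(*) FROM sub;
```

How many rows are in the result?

9

Base: v=6, total=6.
Iteration 1: 6 < 43 holds -> v = 6 + 5 = 11, total = 6 + 11 = 17.
Iteration 2: 11 < 43 holds -> v = 11 + 5 = 16, total = 17 + 16 = 33.
Iteration 3: 16 < 43 holds -> v = 16 + 5 = 21, total = 33 + 21 = 54.
Iteration 4: 21 < 43 holds -> v = 21 + 5 = 26, total = 54 + 26 = 80.
Iteration 5: 26 < 43 holds -> v = 26 + 5 = 31, total = 80 + 31 = 111.
Iteration 6: 31 < 43 holds -> v = 31 + 5 = 36, total = 111 + 36 = 147.
Iteration 7: 36 < 43 holds -> v = 36 + 5 = 41, total = 147 + 41 = 188.
Iteration 8: 41 < 43 holds -> v = 41 + 5 = 46, total = 188 + 46 = 234.
Iteration 9: 46 < 43 fails; recursion stops.
Total rows emitted: 9.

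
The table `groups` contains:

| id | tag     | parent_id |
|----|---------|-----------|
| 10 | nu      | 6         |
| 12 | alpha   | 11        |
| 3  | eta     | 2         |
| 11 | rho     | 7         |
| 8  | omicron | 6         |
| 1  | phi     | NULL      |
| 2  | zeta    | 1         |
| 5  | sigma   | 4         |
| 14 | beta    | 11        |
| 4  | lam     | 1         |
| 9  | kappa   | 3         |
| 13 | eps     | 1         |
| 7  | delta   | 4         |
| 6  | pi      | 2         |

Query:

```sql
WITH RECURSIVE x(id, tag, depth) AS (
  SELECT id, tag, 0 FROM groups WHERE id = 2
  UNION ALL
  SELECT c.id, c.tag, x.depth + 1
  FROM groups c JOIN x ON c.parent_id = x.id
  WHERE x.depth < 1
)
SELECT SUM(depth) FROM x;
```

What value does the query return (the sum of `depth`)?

2

Base: id=2 (zeta) at depth 0.
Iteration 1: rows with parent_id in {2} -> eta (id 3, depth 1), pi (id 6, depth 1).
Iteration 2: depth < 1 fails for all current rows; recursion stops.
SUM(depth) = 0 + 1 + 1 = 2.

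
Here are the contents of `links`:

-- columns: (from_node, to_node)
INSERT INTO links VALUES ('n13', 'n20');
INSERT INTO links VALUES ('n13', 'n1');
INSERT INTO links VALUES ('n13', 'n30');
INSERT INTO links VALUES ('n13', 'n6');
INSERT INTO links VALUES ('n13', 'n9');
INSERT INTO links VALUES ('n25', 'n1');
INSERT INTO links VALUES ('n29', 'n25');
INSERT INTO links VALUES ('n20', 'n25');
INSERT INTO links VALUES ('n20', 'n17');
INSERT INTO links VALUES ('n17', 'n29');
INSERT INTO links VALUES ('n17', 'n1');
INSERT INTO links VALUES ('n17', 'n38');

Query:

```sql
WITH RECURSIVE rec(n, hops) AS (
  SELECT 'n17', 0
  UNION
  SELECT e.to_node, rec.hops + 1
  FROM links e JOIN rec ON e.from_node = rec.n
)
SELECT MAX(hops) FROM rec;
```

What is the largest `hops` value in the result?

Base: (n17, hops=0).
Iteration 1: edges from {n17} -> (n1, hops=1), (n29, hops=1), (n38, hops=1).
Iteration 2: edges from {n1,n29,n38} -> (n25, hops=2).
Iteration 3: edges from {n25} -> (n1, hops=3).
Iteration 4: no outgoing edges from {n1}; recursion stops.
hops values: 0, 1, 1, 1, 2, 3; the maximum is 3.

3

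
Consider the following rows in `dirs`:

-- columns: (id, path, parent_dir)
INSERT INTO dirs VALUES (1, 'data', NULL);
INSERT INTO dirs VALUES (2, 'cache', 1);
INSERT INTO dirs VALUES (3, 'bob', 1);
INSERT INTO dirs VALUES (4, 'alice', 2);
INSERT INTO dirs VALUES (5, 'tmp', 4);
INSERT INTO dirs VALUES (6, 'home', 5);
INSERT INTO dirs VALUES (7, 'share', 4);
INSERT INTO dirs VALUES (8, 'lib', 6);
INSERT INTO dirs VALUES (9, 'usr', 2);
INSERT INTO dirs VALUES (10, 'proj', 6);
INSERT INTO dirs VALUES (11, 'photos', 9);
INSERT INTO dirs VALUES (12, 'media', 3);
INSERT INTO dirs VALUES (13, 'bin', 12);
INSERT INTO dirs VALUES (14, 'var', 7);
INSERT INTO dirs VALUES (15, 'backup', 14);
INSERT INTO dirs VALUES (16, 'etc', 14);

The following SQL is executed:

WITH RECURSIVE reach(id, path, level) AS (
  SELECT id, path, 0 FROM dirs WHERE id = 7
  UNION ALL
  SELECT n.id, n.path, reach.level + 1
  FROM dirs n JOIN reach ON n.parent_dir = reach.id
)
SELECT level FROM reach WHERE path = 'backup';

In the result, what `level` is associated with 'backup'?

Base: id=7 (share) at level 0.
Iteration 1: rows with parent_dir in {7} -> var (id 14, level 1).
Iteration 2: rows with parent_dir in {14} -> backup (id 15, level 2), etc (id 16, level 2).
Iteration 3: no rows with parent_dir in {15,16}; recursion stops.

2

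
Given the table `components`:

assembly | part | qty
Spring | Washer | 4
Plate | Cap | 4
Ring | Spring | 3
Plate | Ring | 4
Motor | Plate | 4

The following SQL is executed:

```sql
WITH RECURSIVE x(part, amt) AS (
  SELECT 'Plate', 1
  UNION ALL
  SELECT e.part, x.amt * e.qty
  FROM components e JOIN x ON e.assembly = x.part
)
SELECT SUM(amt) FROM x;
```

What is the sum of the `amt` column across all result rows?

69

Base: (Plate, amt=1).
Iteration 1: components of {Plate} -> Cap = 1*4 = 4, Ring = 1*4 = 4.
Iteration 2: components of {Cap,Ring} -> Spring = 4*3 = 12.
Iteration 3: components of {Spring} -> Washer = 12*4 = 48.
Iteration 4: no further components; recursion stops.
SUM(amt) = 1 + 4 + 4 + 12 + 48 = 69.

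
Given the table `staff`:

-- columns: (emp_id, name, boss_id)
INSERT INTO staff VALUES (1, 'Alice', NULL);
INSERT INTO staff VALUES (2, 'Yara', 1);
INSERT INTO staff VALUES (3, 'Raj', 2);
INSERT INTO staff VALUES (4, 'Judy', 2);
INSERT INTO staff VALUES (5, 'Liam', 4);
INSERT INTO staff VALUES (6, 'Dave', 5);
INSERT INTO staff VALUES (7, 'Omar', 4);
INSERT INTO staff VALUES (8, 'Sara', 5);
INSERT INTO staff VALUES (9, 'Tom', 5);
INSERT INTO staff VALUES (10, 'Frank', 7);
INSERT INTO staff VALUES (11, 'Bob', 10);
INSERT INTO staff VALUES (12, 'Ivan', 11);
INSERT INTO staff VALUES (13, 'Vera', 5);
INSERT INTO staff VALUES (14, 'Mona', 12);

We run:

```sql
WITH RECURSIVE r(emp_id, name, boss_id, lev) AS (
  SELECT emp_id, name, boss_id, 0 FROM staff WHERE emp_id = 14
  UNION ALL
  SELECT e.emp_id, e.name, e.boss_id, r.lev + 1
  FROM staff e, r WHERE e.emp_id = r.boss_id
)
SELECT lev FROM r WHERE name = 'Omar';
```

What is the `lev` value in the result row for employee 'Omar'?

4

Base: emp_id=14 (Mona), boss_id=12, lev 0.
Iteration 1: join on emp_id=12 -> Ivan (id 12, boss_id=11, lev 1).
Iteration 2: join on emp_id=11 -> Bob (id 11, boss_id=10, lev 2).
Iteration 3: join on emp_id=10 -> Frank (id 10, boss_id=7, lev 3).
Iteration 4: join on emp_id=7 -> Omar (id 7, boss_id=4, lev 4).
Iteration 5: join on emp_id=4 -> Judy (id 4, boss_id=2, lev 5).
Iteration 6: join on emp_id=2 -> Yara (id 2, boss_id=1, lev 6).
Iteration 7: join on emp_id=1 -> Alice (id 1, boss_id=NULL, lev 7).
Iteration 8: boss_id is NULL; no match; recursion stops.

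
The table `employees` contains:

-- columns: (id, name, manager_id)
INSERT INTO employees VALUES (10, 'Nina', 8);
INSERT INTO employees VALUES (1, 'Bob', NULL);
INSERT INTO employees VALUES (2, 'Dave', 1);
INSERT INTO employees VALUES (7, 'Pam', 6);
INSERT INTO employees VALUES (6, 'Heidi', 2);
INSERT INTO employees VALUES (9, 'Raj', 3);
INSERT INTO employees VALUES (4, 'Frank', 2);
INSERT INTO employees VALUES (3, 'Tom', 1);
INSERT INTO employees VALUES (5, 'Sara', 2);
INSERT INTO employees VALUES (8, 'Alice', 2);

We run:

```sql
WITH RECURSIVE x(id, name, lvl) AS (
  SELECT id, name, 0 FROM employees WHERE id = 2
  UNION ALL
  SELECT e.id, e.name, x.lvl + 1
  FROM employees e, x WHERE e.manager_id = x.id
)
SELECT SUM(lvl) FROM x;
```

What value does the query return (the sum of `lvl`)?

8

Base: id=2 (Dave) at lvl 0.
Iteration 1: rows with manager_id in {2} -> Frank (id 4, lvl 1), Sara (id 5, lvl 1), Heidi (id 6, lvl 1), Alice (id 8, lvl 1).
Iteration 2: rows with manager_id in {4,5,6,8} -> Pam (id 7, lvl 2), Nina (id 10, lvl 2).
Iteration 3: no rows with manager_id in {7,10}; recursion stops.
SUM(lvl) = 0 + 1 + 1 + 1 + 1 + 2 + 2 = 8.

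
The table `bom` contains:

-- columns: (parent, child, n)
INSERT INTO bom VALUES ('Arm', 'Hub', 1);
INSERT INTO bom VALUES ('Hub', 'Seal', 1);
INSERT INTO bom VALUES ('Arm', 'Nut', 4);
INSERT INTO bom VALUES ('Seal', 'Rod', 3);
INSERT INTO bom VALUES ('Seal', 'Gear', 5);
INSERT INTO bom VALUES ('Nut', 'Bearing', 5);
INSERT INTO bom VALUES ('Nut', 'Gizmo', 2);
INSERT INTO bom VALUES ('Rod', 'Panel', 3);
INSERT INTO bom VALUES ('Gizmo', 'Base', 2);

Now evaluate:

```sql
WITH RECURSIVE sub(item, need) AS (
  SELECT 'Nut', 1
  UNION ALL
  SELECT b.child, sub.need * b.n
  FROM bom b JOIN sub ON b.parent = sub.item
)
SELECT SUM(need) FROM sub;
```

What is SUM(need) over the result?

Base: (Nut, need=1).
Iteration 1: components of {Nut} -> Bearing = 1*5 = 5, Gizmo = 1*2 = 2.
Iteration 2: components of {Bearing,Gizmo} -> Base = 2*2 = 4.
Iteration 3: no further components; recursion stops.
SUM(need) = 1 + 5 + 2 + 4 = 12.

12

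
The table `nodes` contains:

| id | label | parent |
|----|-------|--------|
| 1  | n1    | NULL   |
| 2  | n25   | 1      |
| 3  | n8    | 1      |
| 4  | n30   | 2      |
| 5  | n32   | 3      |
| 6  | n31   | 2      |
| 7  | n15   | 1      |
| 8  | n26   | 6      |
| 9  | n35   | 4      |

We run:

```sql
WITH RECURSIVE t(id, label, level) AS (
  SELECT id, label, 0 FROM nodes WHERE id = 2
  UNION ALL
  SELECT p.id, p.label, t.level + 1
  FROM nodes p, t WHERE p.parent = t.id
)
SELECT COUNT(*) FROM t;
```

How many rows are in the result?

Base: id=2 (n25) at level 0.
Iteration 1: rows with parent in {2} -> n30 (id 4, level 1), n31 (id 6, level 1).
Iteration 2: rows with parent in {4,6} -> n26 (id 8, level 2), n35 (id 9, level 2).
Iteration 3: no rows with parent in {8,9}; recursion stops.
Total rows emitted: 5.

5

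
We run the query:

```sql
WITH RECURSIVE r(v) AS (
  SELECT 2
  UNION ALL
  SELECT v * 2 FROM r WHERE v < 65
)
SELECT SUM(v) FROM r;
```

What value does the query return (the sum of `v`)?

254

Base: v=2.
Iteration 1: 2 < 65 holds -> v = 2 * 2 = 4.
Iteration 2: 4 < 65 holds -> v = 4 * 2 = 8.
Iteration 3: 8 < 65 holds -> v = 8 * 2 = 16.
Iteration 4: 16 < 65 holds -> v = 16 * 2 = 32.
Iteration 5: 32 < 65 holds -> v = 32 * 2 = 64.
Iteration 6: 64 < 65 holds -> v = 64 * 2 = 128.
Iteration 7: 128 < 65 fails; recursion stops.
SUM(v) = 2 + 4 + 8 + 16 + 32 + 64 + 128 = 254.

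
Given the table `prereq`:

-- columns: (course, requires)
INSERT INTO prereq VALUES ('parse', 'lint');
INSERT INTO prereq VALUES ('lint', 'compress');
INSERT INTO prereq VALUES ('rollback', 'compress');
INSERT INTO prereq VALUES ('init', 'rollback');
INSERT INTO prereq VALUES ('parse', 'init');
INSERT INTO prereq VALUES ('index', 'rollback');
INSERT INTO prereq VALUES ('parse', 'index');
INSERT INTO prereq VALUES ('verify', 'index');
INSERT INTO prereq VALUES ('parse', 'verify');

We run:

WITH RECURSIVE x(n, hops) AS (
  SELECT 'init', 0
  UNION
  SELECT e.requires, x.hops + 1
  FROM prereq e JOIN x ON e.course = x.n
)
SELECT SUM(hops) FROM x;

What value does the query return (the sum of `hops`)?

Base: (init, hops=0).
Iteration 1: edges from {init} -> (rollback, hops=1).
Iteration 2: edges from {rollback} -> (compress, hops=2).
Iteration 3: no outgoing edges from {compress}; recursion stops.
SUM(hops) = 0 + 1 + 2 = 3.

3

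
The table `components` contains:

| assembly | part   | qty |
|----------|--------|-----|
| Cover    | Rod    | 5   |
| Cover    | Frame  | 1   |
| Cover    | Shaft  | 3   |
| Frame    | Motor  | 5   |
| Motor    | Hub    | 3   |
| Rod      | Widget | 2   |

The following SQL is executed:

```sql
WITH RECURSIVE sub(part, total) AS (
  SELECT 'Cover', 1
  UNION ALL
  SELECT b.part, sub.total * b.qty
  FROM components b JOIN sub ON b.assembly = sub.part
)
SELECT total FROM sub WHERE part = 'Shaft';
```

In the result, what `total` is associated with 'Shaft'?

Base: (Cover, total=1).
Iteration 1: components of {Cover} -> Frame = 1*1 = 1, Rod = 1*5 = 5, Shaft = 1*3 = 3.
Iteration 2: components of {Frame,Rod,Shaft} -> Motor = 1*5 = 5, Widget = 5*2 = 10.
Iteration 3: components of {Motor,Widget} -> Hub = 5*3 = 15.
Iteration 4: no further components; recursion stops.

3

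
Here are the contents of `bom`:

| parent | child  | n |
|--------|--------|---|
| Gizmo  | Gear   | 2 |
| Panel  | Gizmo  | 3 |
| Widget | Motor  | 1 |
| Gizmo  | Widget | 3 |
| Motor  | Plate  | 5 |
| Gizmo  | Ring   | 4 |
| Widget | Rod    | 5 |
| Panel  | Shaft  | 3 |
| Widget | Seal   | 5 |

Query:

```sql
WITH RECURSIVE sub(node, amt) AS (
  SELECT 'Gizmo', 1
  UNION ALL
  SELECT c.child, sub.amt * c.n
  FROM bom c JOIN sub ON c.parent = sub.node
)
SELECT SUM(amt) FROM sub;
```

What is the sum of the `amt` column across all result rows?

Base: (Gizmo, amt=1).
Iteration 1: components of {Gizmo} -> Gear = 1*2 = 2, Ring = 1*4 = 4, Widget = 1*3 = 3.
Iteration 2: components of {Gear,Ring,Widget} -> Motor = 3*1 = 3, Rod = 3*5 = 15, Seal = 3*5 = 15.
Iteration 3: components of {Motor,Rod,Seal} -> Plate = 3*5 = 15.
Iteration 4: no further components; recursion stops.
SUM(amt) = 1 + 3 + 4 + 2 + 15 + 3 + 15 + 15 = 58.

58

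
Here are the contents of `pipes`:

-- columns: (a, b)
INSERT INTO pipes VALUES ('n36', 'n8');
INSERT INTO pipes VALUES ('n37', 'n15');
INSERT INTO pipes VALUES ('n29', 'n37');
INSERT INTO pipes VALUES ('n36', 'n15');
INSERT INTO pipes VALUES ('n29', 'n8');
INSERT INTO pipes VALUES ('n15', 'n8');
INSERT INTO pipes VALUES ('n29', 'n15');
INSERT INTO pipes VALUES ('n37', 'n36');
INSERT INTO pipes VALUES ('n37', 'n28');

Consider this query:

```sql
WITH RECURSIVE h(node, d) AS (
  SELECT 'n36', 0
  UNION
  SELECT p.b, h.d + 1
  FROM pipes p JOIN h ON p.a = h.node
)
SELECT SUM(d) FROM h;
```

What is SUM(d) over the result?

Base: (n36, d=0).
Iteration 1: edges from {n36} -> (n15, d=1), (n8, d=1).
Iteration 2: edges from {n15,n8} -> (n8, d=2).
Iteration 3: no outgoing edges from {n8}; recursion stops.
SUM(d) = 0 + 1 + 1 + 2 = 4.

4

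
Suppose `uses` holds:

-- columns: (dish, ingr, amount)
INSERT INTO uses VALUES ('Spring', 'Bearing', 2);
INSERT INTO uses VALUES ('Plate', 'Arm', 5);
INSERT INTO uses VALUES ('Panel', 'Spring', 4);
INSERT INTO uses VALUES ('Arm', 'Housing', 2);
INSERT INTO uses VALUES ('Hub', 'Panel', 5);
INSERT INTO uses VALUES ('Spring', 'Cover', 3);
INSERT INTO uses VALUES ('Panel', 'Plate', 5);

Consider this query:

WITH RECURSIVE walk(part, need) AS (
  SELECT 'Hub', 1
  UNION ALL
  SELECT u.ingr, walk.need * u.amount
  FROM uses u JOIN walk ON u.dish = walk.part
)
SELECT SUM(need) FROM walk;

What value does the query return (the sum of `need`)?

Base: (Hub, need=1).
Iteration 1: components of {Hub} -> Panel = 1*5 = 5.
Iteration 2: components of {Panel} -> Plate = 5*5 = 25, Spring = 5*4 = 20.
Iteration 3: components of {Plate,Spring} -> Arm = 25*5 = 125, Bearing = 20*2 = 40, Cover = 20*3 = 60.
Iteration 4: components of {Arm,Bearing,Cover} -> Housing = 125*2 = 250.
Iteration 5: no further components; recursion stops.
SUM(need) = 1 + 5 + 25 + 20 + 125 + 60 + 40 + 250 = 526.

526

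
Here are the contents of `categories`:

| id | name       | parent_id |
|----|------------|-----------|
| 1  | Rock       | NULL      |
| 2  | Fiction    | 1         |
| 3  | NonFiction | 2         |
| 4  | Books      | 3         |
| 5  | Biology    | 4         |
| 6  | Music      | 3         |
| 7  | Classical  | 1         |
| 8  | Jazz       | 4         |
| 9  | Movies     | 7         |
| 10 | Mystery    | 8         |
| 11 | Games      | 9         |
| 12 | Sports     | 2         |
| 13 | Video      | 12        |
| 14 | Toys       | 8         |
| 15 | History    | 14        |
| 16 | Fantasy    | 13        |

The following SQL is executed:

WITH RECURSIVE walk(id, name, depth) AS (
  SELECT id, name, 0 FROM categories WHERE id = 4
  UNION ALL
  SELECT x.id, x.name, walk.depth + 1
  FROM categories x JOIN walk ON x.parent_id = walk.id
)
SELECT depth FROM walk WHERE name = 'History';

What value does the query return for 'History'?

Base: id=4 (Books) at depth 0.
Iteration 1: rows with parent_id in {4} -> Biology (id 5, depth 1), Jazz (id 8, depth 1).
Iteration 2: rows with parent_id in {5,8} -> Mystery (id 10, depth 2), Toys (id 14, depth 2).
Iteration 3: rows with parent_id in {10,14} -> History (id 15, depth 3).
Iteration 4: no rows with parent_id in {15}; recursion stops.

3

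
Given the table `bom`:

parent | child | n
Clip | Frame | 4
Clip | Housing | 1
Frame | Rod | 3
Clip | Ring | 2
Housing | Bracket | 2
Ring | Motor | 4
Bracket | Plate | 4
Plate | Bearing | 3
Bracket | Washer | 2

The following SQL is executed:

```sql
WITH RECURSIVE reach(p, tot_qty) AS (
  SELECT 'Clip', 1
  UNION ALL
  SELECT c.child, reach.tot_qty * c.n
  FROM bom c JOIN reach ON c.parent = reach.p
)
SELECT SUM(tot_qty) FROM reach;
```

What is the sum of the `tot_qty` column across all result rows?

66

Base: (Clip, tot_qty=1).
Iteration 1: components of {Clip} -> Frame = 1*4 = 4, Housing = 1*1 = 1, Ring = 1*2 = 2.
Iteration 2: components of {Frame,Housing,Ring} -> Bracket = 1*2 = 2, Motor = 2*4 = 8, Rod = 4*3 = 12.
Iteration 3: components of {Bracket,Motor,Rod} -> Plate = 2*4 = 8, Washer = 2*2 = 4.
Iteration 4: components of {Plate,Washer} -> Bearing = 8*3 = 24.
Iteration 5: no further components; recursion stops.
SUM(tot_qty) = 1 + 4 + 1 + 2 + 12 + 2 + 8 + 8 + 4 + 24 = 66.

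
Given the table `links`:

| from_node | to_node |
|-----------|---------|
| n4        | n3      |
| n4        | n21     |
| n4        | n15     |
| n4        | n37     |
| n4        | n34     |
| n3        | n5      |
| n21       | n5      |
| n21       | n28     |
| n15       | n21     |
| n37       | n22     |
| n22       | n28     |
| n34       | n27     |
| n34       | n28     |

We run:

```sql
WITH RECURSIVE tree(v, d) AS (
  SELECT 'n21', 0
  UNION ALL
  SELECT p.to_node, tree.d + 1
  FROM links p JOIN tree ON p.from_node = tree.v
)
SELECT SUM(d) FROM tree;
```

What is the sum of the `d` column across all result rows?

Base: (n21, d=0).
Iteration 1: edges from {n21} -> (n28, d=1), (n5, d=1).
Iteration 2: no outgoing edges from {n28,n5}; recursion stops.
SUM(d) = 0 + 1 + 1 = 2.

2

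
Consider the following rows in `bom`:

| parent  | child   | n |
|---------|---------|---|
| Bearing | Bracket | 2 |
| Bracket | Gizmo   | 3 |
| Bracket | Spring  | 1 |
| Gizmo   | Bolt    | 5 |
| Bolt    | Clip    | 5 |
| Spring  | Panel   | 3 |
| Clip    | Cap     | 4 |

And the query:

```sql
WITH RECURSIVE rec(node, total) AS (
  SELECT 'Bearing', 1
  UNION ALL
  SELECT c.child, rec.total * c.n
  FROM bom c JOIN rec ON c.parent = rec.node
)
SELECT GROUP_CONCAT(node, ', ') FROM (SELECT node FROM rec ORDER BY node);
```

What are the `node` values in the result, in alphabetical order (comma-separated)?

Base: (Bearing, total=1).
Iteration 1: components of {Bearing} -> Bracket = 1*2 = 2.
Iteration 2: components of {Bracket} -> Gizmo = 2*3 = 6, Spring = 2*1 = 2.
Iteration 3: components of {Gizmo,Spring} -> Bolt = 6*5 = 30, Panel = 2*3 = 6.
Iteration 4: components of {Bolt,Panel} -> Clip = 30*5 = 150.
Iteration 5: components of {Clip} -> Cap = 150*4 = 600.
Iteration 6: no further components; recursion stops.

Bearing, Bolt, Bracket, Cap, Clip, Gizmo, Panel, Spring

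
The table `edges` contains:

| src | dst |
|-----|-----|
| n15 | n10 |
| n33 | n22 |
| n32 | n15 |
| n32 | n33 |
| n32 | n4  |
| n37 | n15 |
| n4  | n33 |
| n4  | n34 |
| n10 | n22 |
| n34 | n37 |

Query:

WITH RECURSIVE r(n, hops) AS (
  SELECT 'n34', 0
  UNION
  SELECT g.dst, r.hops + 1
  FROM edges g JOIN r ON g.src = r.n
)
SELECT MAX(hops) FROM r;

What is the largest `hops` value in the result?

4

Base: (n34, hops=0).
Iteration 1: edges from {n34} -> (n37, hops=1).
Iteration 2: edges from {n37} -> (n15, hops=2).
Iteration 3: edges from {n15} -> (n10, hops=3).
Iteration 4: edges from {n10} -> (n22, hops=4).
Iteration 5: no outgoing edges from {n22}; recursion stops.
hops values: 0, 1, 2, 3, 4; the maximum is 4.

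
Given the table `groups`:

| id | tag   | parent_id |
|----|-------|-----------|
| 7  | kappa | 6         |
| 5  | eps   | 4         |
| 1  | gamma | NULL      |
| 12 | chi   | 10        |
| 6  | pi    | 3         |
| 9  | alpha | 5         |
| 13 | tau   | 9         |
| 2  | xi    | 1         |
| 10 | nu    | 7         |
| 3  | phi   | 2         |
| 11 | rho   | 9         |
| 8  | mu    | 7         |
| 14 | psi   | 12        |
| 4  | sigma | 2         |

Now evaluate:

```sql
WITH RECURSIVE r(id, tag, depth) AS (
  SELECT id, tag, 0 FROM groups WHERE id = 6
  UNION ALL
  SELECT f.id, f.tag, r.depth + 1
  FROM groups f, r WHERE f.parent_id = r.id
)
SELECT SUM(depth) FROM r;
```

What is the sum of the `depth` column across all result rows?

Base: id=6 (pi) at depth 0.
Iteration 1: rows with parent_id in {6} -> kappa (id 7, depth 1).
Iteration 2: rows with parent_id in {7} -> mu (id 8, depth 2), nu (id 10, depth 2).
Iteration 3: rows with parent_id in {8,10} -> chi (id 12, depth 3).
Iteration 4: rows with parent_id in {12} -> psi (id 14, depth 4).
Iteration 5: no rows with parent_id in {14}; recursion stops.
SUM(depth) = 0 + 1 + 2 + 2 + 3 + 4 = 12.

12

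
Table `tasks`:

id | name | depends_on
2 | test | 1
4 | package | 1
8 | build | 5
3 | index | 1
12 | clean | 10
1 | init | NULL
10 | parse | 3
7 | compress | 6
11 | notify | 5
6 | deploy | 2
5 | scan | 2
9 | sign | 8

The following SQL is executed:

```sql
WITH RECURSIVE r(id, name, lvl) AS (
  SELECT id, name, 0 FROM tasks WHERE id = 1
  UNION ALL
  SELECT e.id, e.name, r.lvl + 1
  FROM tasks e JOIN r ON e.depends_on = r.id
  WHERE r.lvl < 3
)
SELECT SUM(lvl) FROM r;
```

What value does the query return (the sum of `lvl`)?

Base: id=1 (init) at lvl 0.
Iteration 1: rows with depends_on in {1} -> test (id 2, lvl 1), index (id 3, lvl 1), package (id 4, lvl 1).
Iteration 2: rows with depends_on in {2,3,4} -> scan (id 5, lvl 2), deploy (id 6, lvl 2), parse (id 10, lvl 2).
Iteration 3: rows with depends_on in {5,6,10} -> compress (id 7, lvl 3), build (id 8, lvl 3), notify (id 11, lvl 3), clean (id 12, lvl 3).
Iteration 4: lvl < 3 fails for all current rows; recursion stops.
SUM(lvl) = 0 + 1 + 1 + 1 + 2 + 2 + 2 + 3 + 3 + 3 + 3 = 21.

21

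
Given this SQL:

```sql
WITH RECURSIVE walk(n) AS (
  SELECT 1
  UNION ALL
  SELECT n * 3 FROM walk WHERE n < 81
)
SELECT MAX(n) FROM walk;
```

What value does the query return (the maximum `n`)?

Base: n=1.
Iteration 1: 1 < 81 holds -> n = 1 * 3 = 3.
Iteration 2: 3 < 81 holds -> n = 3 * 3 = 9.
Iteration 3: 9 < 81 holds -> n = 9 * 3 = 27.
Iteration 4: 27 < 81 holds -> n = 27 * 3 = 81.
Iteration 5: 81 < 81 fails; recursion stops.
n values: 1, 3, 9, 27, 81; the maximum is 81.

81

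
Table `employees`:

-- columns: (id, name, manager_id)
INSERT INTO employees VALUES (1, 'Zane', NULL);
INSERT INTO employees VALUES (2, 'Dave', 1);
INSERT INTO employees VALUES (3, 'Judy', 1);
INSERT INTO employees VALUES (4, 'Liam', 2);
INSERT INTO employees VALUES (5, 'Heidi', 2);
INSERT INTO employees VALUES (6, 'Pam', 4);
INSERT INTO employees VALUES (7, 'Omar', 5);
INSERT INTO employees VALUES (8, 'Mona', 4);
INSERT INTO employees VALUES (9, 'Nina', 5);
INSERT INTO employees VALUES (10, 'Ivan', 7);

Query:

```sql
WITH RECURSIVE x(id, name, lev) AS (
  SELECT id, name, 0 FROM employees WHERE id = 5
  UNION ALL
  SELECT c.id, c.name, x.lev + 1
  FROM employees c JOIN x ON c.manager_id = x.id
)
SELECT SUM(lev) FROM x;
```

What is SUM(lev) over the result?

4

Base: id=5 (Heidi) at lev 0.
Iteration 1: rows with manager_id in {5} -> Omar (id 7, lev 1), Nina (id 9, lev 1).
Iteration 2: rows with manager_id in {7,9} -> Ivan (id 10, lev 2).
Iteration 3: no rows with manager_id in {10}; recursion stops.
SUM(lev) = 0 + 1 + 1 + 2 = 4.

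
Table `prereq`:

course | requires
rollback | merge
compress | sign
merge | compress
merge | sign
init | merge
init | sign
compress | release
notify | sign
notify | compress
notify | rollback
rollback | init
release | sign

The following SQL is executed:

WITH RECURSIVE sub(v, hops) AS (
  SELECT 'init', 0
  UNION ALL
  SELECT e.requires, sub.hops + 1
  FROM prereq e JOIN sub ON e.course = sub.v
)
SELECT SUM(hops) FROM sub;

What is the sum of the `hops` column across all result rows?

16

Base: (init, hops=0).
Iteration 1: edges from {init} -> (merge, hops=1), (sign, hops=1).
Iteration 2: edges from {merge,sign} -> (compress, hops=2), (sign, hops=2).
Iteration 3: edges from {compress,sign} -> (release, hops=3), (sign, hops=3).
Iteration 4: edges from {release,sign} -> (sign, hops=4).
Iteration 5: no outgoing edges from {sign}; recursion stops.
SUM(hops) = 0 + 1 + 1 + 2 + 2 + 3 + 3 + 4 = 16.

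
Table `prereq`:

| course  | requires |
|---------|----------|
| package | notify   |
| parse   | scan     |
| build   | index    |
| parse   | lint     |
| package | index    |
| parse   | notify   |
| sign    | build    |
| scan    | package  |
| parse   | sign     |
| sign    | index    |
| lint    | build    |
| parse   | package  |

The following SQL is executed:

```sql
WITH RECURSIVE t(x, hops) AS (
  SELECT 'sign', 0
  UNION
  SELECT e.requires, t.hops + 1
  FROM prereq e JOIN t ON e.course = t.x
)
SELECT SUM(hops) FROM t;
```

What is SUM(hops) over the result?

4

Base: (sign, hops=0).
Iteration 1: edges from {sign} -> (build, hops=1), (index, hops=1).
Iteration 2: edges from {build,index} -> (index, hops=2).
Iteration 3: no outgoing edges from {index}; recursion stops.
SUM(hops) = 0 + 1 + 1 + 2 = 4.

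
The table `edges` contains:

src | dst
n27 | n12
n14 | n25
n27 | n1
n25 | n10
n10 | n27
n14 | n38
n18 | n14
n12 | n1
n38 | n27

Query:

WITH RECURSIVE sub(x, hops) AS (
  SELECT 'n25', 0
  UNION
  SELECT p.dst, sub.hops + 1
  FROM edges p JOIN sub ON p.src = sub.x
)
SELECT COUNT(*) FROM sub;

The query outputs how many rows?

Base: (n25, hops=0).
Iteration 1: edges from {n25} -> (n10, hops=1).
Iteration 2: edges from {n10} -> (n27, hops=2).
Iteration 3: edges from {n27} -> (n1, hops=3), (n12, hops=3).
Iteration 4: edges from {n1,n12} -> (n1, hops=4).
Iteration 5: no outgoing edges from {n1}; recursion stops.
Total rows emitted: 6.

6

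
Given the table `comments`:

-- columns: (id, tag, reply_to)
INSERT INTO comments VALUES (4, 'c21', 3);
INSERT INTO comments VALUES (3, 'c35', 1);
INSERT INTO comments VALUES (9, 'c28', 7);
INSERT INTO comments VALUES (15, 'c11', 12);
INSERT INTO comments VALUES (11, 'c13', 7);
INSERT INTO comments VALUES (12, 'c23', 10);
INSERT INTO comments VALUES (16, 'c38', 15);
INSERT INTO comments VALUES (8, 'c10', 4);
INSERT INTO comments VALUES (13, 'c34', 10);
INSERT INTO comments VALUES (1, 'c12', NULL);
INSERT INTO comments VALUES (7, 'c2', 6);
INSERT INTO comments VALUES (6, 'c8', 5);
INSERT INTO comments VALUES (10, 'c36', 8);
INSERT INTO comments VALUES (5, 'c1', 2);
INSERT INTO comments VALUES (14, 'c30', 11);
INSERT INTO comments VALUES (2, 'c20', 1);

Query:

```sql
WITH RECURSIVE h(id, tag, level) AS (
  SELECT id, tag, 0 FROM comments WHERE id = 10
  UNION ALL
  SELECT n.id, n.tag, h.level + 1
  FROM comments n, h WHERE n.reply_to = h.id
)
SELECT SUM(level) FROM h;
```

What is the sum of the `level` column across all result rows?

Base: id=10 (c36) at level 0.
Iteration 1: rows with reply_to in {10} -> c23 (id 12, level 1), c34 (id 13, level 1).
Iteration 2: rows with reply_to in {12,13} -> c11 (id 15, level 2).
Iteration 3: rows with reply_to in {15} -> c38 (id 16, level 3).
Iteration 4: no rows with reply_to in {16}; recursion stops.
SUM(level) = 0 + 1 + 1 + 2 + 3 = 7.

7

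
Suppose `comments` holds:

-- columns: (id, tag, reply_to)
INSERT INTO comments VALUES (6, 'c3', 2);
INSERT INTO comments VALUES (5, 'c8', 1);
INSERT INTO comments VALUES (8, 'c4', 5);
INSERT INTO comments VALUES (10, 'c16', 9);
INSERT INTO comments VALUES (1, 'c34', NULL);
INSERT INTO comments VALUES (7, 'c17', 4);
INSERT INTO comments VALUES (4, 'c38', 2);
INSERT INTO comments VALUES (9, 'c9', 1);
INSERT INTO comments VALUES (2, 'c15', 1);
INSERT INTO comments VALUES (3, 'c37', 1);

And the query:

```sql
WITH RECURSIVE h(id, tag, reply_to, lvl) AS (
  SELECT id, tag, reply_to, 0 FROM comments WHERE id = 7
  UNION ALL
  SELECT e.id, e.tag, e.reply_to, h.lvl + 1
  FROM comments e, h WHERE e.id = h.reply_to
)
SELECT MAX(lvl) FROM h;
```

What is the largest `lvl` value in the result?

3

Base: id=7 (c17), reply_to=4, lvl 0.
Iteration 1: join on id=4 -> c38 (id 4, reply_to=2, lvl 1).
Iteration 2: join on id=2 -> c15 (id 2, reply_to=1, lvl 2).
Iteration 3: join on id=1 -> c34 (id 1, reply_to=NULL, lvl 3).
Iteration 4: reply_to is NULL; no match; recursion stops.
lvl values: 0, 1, 2, 3; the maximum is 3.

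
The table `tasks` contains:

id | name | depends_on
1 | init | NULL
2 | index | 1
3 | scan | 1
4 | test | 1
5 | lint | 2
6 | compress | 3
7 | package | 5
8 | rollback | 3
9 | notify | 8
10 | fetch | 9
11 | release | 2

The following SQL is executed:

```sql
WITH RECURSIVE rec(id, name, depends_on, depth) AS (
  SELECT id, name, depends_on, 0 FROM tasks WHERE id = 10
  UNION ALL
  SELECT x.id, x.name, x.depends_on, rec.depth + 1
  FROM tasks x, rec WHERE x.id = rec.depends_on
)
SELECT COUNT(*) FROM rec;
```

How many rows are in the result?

Base: id=10 (fetch), depends_on=9, depth 0.
Iteration 1: join on id=9 -> notify (id 9, depends_on=8, depth 1).
Iteration 2: join on id=8 -> rollback (id 8, depends_on=3, depth 2).
Iteration 3: join on id=3 -> scan (id 3, depends_on=1, depth 3).
Iteration 4: join on id=1 -> init (id 1, depends_on=NULL, depth 4).
Iteration 5: depends_on is NULL; no match; recursion stops.
Total rows emitted: 5.

5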